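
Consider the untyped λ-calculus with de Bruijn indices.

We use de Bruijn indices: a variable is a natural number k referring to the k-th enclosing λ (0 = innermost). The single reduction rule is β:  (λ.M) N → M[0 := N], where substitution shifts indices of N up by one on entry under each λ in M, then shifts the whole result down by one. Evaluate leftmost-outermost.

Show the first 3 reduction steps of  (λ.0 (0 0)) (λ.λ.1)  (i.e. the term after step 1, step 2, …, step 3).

Answer: after 3 steps: λ.λ.λ.λ.1

Derivation:
  start: (λ.0 (0 0)) (λ.λ.1)
  [1] (λ.λ.1) ((λ.λ.1) (λ.λ.1))
  [2] λ.(λ.λ.1) (λ.λ.1)
  [3] λ.λ.λ.λ.1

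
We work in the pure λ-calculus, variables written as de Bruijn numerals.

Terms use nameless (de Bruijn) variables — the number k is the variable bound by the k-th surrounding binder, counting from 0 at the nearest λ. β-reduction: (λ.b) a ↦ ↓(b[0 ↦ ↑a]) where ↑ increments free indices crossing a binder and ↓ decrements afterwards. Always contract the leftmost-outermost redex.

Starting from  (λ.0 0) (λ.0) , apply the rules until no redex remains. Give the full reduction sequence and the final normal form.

Answer: normal form = λ.0  (in 2 steps)

Derivation:
  start: (λ.0 0) (λ.0)
  [1] (λ.0) (λ.0)
  [2] λ.0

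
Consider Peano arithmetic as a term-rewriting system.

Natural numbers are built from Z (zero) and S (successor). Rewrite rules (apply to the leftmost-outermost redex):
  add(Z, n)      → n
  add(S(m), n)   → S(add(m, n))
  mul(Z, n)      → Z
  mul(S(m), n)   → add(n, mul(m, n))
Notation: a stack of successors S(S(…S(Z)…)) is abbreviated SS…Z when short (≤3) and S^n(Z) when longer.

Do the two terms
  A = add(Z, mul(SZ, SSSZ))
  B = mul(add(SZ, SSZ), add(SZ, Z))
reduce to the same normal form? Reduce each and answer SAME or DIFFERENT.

Term A:
  start: add(Z, mul(SZ, SSSZ))
  →1  mul(SZ, SSSZ)
  →2  add(SSSZ, mul(Z, SSSZ))
  →3  S(add(SSZ, mul(Z, SSSZ)))
  →4  S(S(add(SZ, mul(Z, SSSZ))))
  →5  S(S(S(add(Z, mul(Z, SSSZ)))))
  →6  S(S(S(mul(Z, SSSZ))))
  →7  SSSZ

Term B:
  start: mul(add(SZ, SSZ), add(SZ, Z))
  →1  mul(S(add(Z, SSZ)), add(SZ, Z))
  →2  add(add(SZ, Z), mul(add(Z, SSZ), add(SZ, Z)))
  →3  add(S(add(Z, Z)), mul(add(Z, SSZ), add(SZ, Z)))
  →4  S(add(add(Z, Z), mul(add(Z, SSZ), add(SZ, Z))))
  →5  S(add(Z, mul(add(Z, SSZ), add(SZ, Z))))
  →6  S(mul(add(Z, SSZ), add(SZ, Z)))
  →7  S(mul(SSZ, add(SZ, Z)))
  →8  S(add(add(SZ, Z), mul(SZ, add(SZ, Z))))
  →9  S(add(S(add(Z, Z)), mul(SZ, add(SZ, Z))))
  →10  S(S(add(add(Z, Z), mul(SZ, add(SZ, Z)))))
  →11  S(S(add(Z, mul(SZ, add(SZ, Z)))))
  →12  S(S(mul(SZ, add(SZ, Z))))
  →13  S(S(add(add(SZ, Z), mul(Z, add(SZ, Z)))))
  →14  S(S(add(S(add(Z, Z)), mul(Z, add(SZ, Z)))))
  →15  S(S(S(add(add(Z, Z), mul(Z, add(SZ, Z))))))
  →16  S(S(S(add(Z, mul(Z, add(SZ, Z))))))
  →17  S(S(S(mul(Z, add(SZ, Z)))))
  →18  SSSZ

Answer: SAME — A ⇓ SSSZ, B ⇓ SSSZ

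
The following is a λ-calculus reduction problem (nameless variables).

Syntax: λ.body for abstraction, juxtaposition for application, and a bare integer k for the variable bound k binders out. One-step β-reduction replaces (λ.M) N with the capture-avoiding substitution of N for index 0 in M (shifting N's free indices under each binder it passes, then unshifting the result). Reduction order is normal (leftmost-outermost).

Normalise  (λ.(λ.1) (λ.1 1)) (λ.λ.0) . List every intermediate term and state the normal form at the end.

  start: (λ.(λ.1) (λ.1 1)) (λ.λ.0)
  [1] (λ.λ.λ.0) (λ.(λ.λ.0) (λ.λ.0))
  [2] λ.λ.0

Answer: normal form = λ.λ.0  (in 2 steps)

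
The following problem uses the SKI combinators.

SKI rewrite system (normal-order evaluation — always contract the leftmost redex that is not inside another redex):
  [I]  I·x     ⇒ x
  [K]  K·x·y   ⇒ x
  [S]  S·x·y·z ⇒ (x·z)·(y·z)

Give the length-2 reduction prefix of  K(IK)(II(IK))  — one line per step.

Answer: after 2 steps: K

Working:
  start: K(IK)(II(IK))
  step 1: IK
  step 2: K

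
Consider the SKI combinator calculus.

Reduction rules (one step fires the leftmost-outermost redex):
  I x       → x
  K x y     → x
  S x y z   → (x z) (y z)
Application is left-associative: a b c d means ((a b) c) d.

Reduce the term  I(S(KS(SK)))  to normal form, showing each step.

  start: I(S(KS(SK)))
  [1] S(KS(SK))
  [2] SS

Answer: normal form = SS  (in 2 steps)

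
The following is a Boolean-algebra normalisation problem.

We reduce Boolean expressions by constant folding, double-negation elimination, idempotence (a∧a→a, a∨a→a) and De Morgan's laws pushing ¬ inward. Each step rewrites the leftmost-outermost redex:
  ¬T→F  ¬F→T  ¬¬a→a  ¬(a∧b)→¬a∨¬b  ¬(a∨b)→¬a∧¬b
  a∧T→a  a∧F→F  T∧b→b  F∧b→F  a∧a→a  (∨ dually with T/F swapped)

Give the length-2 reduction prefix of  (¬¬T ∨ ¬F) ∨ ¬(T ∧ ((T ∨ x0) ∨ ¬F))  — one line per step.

  start: (¬¬T ∨ ¬F) ∨ ¬(T ∧ ((T ∨ x0) ∨ ¬F))
  [1] (T ∨ ¬F) ∨ ¬(T ∧ ((T ∨ x0) ∨ ¬F))
  [2] T ∨ ¬(T ∧ ((T ∨ x0) ∨ ¬F))

Answer: after 2 steps: T ∨ ¬(T ∧ ((T ∨ x0) ∨ ¬F))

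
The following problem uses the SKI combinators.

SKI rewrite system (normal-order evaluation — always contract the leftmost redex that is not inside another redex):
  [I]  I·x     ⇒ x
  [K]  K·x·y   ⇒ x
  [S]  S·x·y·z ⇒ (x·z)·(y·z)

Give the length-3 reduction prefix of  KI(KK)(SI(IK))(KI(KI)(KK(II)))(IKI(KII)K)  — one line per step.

Answer: after 3 steps: I(KI(KI)(KK(II)))(IK(KI(KI)(KK(II))))(IKI(KII)K)

Derivation:
  start: KI(KK)(SI(IK))(KI(KI)(KK(II)))(IKI(KII)K)
  [1] I(SI(IK))(KI(KI)(KK(II)))(IKI(KII)K)
  [2] SI(IK)(KI(KI)(KK(II)))(IKI(KII)K)
  [3] I(KI(KI)(KK(II)))(IK(KI(KI)(KK(II))))(IKI(KII)K)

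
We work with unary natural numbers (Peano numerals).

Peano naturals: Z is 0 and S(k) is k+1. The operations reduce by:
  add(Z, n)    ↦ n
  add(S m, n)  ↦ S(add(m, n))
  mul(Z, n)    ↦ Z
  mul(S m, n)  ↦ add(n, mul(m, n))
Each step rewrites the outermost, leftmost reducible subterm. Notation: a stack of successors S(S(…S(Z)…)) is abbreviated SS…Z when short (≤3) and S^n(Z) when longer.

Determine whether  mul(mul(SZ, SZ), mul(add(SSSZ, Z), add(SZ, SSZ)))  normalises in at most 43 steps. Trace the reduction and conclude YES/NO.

Answer: YES — reaches normal form S^9(Z) in 42 ≤ 43 steps

Reduction:
  start: mul(mul(SZ, SZ), mul(add(SSSZ, Z), add(SZ, SSZ)))
  step 1: mul(add(SZ, mul(Z, SZ)), mul(add(SSSZ, Z), add(SZ, SSZ)))
  step 2: mul(S(add(Z, mul(Z, SZ))), mul(add(SSSZ, Z), add(SZ, SSZ)))
  step 3: add(mul(add(SSSZ, Z), add(SZ, SSZ)), mul(add(Z, mul(Z, SZ)), mul(add(SSSZ, Z), add(SZ, SSZ))))
  step 4: add(mul(S(add(SSZ, Z)), add(SZ, SSZ)), mul(add(Z, mul(Z, SZ)), mul(add(SSSZ, Z), add(SZ, SSZ))))
  step 5: add(add(add(SZ, SSZ), mul(add(SSZ, Z), add(SZ, SSZ))), mul(add(Z, mul(Z, SZ)), mul(add(SSSZ, Z), add(SZ, SSZ))))
  step 6: add(add(S(add(Z, SSZ)), mul(add(SSZ, Z), add(SZ, SSZ))), mul(add(Z, mul(Z, SZ)), mul(add(SSSZ, Z), add(SZ, SSZ))))
  step 7: add(S(add(add(Z, SSZ), mul(add(SSZ, Z), add(SZ, SSZ)))), mul(add(Z, mul(Z, SZ)), mul(add(SSSZ, Z), add(SZ, SSZ))))
  step 8: S(add(add(add(Z, SSZ), mul(add(SSZ, Z), add(SZ, SSZ))), mul(add(Z, mul(Z, SZ)), mul(add(SSSZ, Z), add(SZ, SSZ)))))
  step 9: S(add(add(SSZ, mul(add(SSZ, Z), add(SZ, SSZ))), mul(add(Z, mul(Z, SZ)), mul(add(SSSZ, Z), add(SZ, SSZ)))))
  step 10: S(add(S(add(SZ, mul(add(SSZ, Z), add(SZ, SSZ)))), mul(add(Z, mul(Z, SZ)), mul(add(SSSZ, Z), add(SZ, SSZ)))))
  step 11: S(S(add(add(SZ, mul(add(SSZ, Z), add(SZ, SSZ))), mul(add(Z, mul(Z, SZ)), mul(add(SSSZ, Z), add(SZ, SSZ))))))
  step 12: S(S(add(S(add(Z, mul(add(SSZ, Z), add(SZ, SSZ)))), mul(add(Z, mul(Z, SZ)), mul(add(SSSZ, Z), add(SZ, SSZ))))))
  step 13: S(S(S(add(add(Z, mul(add(SSZ, Z), add(SZ, SSZ))), mul(add(Z, mul(Z, SZ)), mul(add(SSSZ, Z), add(SZ, SSZ)))))))
  step 14: S(S(S(add(mul(add(SSZ, Z), add(SZ, SSZ)), mul(add(Z, mul(Z, SZ)), mul(add(SSSZ, Z), add(SZ, SSZ)))))))
  step 15: S(S(S(add(mul(S(add(SZ, Z)), add(SZ, SSZ)), mul(add(Z, mul(Z, SZ)), mul(add(SSSZ, Z), add(SZ, SSZ)))))))
  step 16: S(S(S(add(add(add(SZ, SSZ), mul(add(SZ, Z), add(SZ, SSZ))), mul(add(Z, mul(Z, SZ)), mul(add(SSSZ, Z), add(SZ, SSZ)))))))
  step 17: S(S(S(add(add(S(add(Z, SSZ)), mul(add(SZ, Z), add(SZ, SSZ))), mul(add(Z, mul(Z, SZ)), mul(add(SSSZ, Z), add(SZ, SSZ)))))))
  step 18: S(S(S(add(S(add(add(Z, SSZ), mul(add(SZ, Z), add(SZ, SSZ)))), mul(add(Z, mul(Z, SZ)), mul(add(SSSZ, Z), add(SZ, SSZ)))))))
  step 19: S(S(S(S(add(add(add(Z, SSZ), mul(add(SZ, Z), add(SZ, SSZ))), mul(add(Z, mul(Z, SZ)), mul(add(SSSZ, Z), add(SZ, SSZ))))))))
  step 20: S(S(S(S(add(add(SSZ, mul(add(SZ, Z), add(SZ, SSZ))), mul(add(Z, mul(Z, SZ)), mul(add(SSSZ, Z), add(SZ, SSZ))))))))
  step 21: S(S(S(S(add(S(add(SZ, mul(add(SZ, Z), add(SZ, SSZ)))), mul(add(Z, mul(Z, SZ)), mul(add(SSSZ, Z), add(SZ, SSZ))))))))
  step 22: S(S(S(S(S(add(add(SZ, mul(add(SZ, Z), add(SZ, SSZ))), mul(add(Z, mul(Z, SZ)), mul(add(SSSZ, Z), add(SZ, SSZ)))))))))
  step 23: S(S(S(S(S(add(S(add(Z, mul(add(SZ, Z), add(SZ, SSZ)))), mul(add(Z, mul(Z, SZ)), mul(add(SSSZ, Z), add(SZ, SSZ)))))))))
  step 24: S(S(S(S(S(S(add(add(Z, mul(add(SZ, Z), add(SZ, SSZ))), mul(add(Z, mul(Z, SZ)), mul(add(SSSZ, Z), add(SZ, SSZ))))))))))
  step 25: S(S(S(S(S(S(add(mul(add(SZ, Z), add(SZ, SSZ)), mul(add(Z, mul(Z, SZ)), mul(add(SSSZ, Z), add(SZ, SSZ))))))))))
  step 26: S(S(S(S(S(S(add(mul(S(add(Z, Z)), add(SZ, SSZ)), mul(add(Z, mul(Z, SZ)), mul(add(SSSZ, Z), add(SZ, SSZ))))))))))
  step 27: S(S(S(S(S(S(add(add(add(SZ, SSZ), mul(add(Z, Z), add(SZ, SSZ))), mul(add(Z, mul(Z, SZ)), mul(add(SSSZ, Z), add(SZ, SSZ))))))))))
  step 28: S(S(S(S(S(S(add(add(S(add(Z, SSZ)), mul(add(Z, Z), add(SZ, SSZ))), mul(add(Z, mul(Z, SZ)), mul(add(SSSZ, Z), add(SZ, SSZ))))))))))
  step 29: S(S(S(S(S(S(add(S(add(add(Z, SSZ), mul(add(Z, Z), add(SZ, SSZ)))), mul(add(Z, mul(Z, SZ)), mul(add(SSSZ, Z), add(SZ, SSZ))))))))))
  step 30: S(S(S(S(S(S(S(add(add(add(Z, SSZ), mul(add(Z, Z), add(SZ, SSZ))), mul(add(Z, mul(Z, SZ)), mul(add(SSSZ, Z), add(SZ, SSZ)))))))))))
  step 31: S(S(S(S(S(S(S(add(add(SSZ, mul(add(Z, Z), add(SZ, SSZ))), mul(add(Z, mul(Z, SZ)), mul(add(SSSZ, Z), add(SZ, SSZ)))))))))))
  step 32: S(S(S(S(S(S(S(add(S(add(SZ, mul(add(Z, Z), add(SZ, SSZ)))), mul(add(Z, mul(Z, SZ)), mul(add(SSSZ, Z), add(SZ, SSZ)))))))))))
  step 33: S(S(S(S(S(S(S(S(add(add(SZ, mul(add(Z, Z), add(SZ, SSZ))), mul(add(Z, mul(Z, SZ)), mul(add(SSSZ, Z), add(SZ, SSZ))))))))))))
  step 34: S(S(S(S(S(S(S(S(add(S(add(Z, mul(add(Z, Z), add(SZ, SSZ)))), mul(add(Z, mul(Z, SZ)), mul(add(SSSZ, Z), add(SZ, SSZ))))))))))))
  step 35: S(S(S(S(S(S(S(S(S(add(add(Z, mul(add(Z, Z), add(SZ, SSZ))), mul(add(Z, mul(Z, SZ)), mul(add(SSSZ, Z), add(SZ, SSZ)))))))))))))
  step 36: S(S(S(S(S(S(S(S(S(add(mul(add(Z, Z), add(SZ, SSZ)), mul(add(Z, mul(Z, SZ)), mul(add(SSSZ, Z), add(SZ, SSZ)))))))))))))
  step 37: S(S(S(S(S(S(S(S(S(add(mul(Z, add(SZ, SSZ)), mul(add(Z, mul(Z, SZ)), mul(add(SSSZ, Z), add(SZ, SSZ)))))))))))))
  step 38: S(S(S(S(S(S(S(S(S(add(Z, mul(add(Z, mul(Z, SZ)), mul(add(SSSZ, Z), add(SZ, SSZ)))))))))))))
  step 39: S(S(S(S(S(S(S(S(S(mul(add(Z, mul(Z, SZ)), mul(add(SSSZ, Z), add(SZ, SSZ))))))))))))
  step 40: S(S(S(S(S(S(S(S(S(mul(mul(Z, SZ), mul(add(SSSZ, Z), add(SZ, SSZ))))))))))))
  step 41: S(S(S(S(S(S(S(S(S(mul(Z, mul(add(SSSZ, Z), add(SZ, SSZ))))))))))))
  step 42: S^9(Z)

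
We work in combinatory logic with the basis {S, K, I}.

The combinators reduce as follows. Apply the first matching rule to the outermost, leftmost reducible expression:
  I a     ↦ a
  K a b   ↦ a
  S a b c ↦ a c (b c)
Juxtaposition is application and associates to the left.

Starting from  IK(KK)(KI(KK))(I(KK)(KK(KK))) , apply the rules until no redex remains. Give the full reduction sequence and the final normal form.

Answer: normal form = K  (in 3 steps)

Derivation:
  start: IK(KK)(KI(KK))(I(KK)(KK(KK)))
  step 1: K(KK)(KI(KK))(I(KK)(KK(KK)))
  step 2: KK(I(KK)(KK(KK)))
  step 3: K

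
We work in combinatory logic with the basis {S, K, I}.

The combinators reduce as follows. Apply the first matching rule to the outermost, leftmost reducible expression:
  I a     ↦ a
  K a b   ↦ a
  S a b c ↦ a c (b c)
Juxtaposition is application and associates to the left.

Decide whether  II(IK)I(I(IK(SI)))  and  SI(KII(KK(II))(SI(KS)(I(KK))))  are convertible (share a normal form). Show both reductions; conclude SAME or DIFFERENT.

Answer: DIFFERENT — A ⇓ I, B ⇓ SI(KK)

Derivation:
Term A:
  start: II(IK)I(I(IK(SI)))
  step 1: I(IK)I(I(IK(SI)))
  step 2: IKI(I(IK(SI)))
  step 3: KI(I(IK(SI)))
  step 4: I

Term B:
  start: SI(KII(KK(II))(SI(KS)(I(KK))))
  step 1: SI(I(KK(II))(SI(KS)(I(KK))))
  step 2: SI(KK(II)(SI(KS)(I(KK))))
  step 3: SI(K(SI(KS)(I(KK))))
  step 4: SI(K(I(I(KK))(KS(I(KK)))))
  step 5: SI(K(I(KK)(KS(I(KK)))))
  step 6: SI(K(KK(KS(I(KK)))))
  step 7: SI(KK)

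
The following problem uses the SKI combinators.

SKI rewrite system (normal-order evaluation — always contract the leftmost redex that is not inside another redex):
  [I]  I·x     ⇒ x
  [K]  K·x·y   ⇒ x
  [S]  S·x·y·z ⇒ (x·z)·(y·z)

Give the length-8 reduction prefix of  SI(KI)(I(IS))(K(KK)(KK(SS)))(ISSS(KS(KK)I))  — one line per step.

Answer: after 8 steps: SSS(KS(KK)I)(K(KK)(KK(SS))(ISSS(KS(KK)I)))

Reduction:
  start: SI(KI)(I(IS))(K(KK)(KK(SS)))(ISSS(KS(KK)I))
  [1] I(I(IS))(KI(I(IS)))(K(KK)(KK(SS)))(ISSS(KS(KK)I))
  [2] I(IS)(KI(I(IS)))(K(KK)(KK(SS)))(ISSS(KS(KK)I))
  [3] IS(KI(I(IS)))(K(KK)(KK(SS)))(ISSS(KS(KK)I))
  [4] S(KI(I(IS)))(K(KK)(KK(SS)))(ISSS(KS(KK)I))
  [5] KI(I(IS))(ISSS(KS(KK)I))(K(KK)(KK(SS))(ISSS(KS(KK)I)))
  [6] I(ISSS(KS(KK)I))(K(KK)(KK(SS))(ISSS(KS(KK)I)))
  [7] ISSS(KS(KK)I)(K(KK)(KK(SS))(ISSS(KS(KK)I)))
  [8] SSS(KS(KK)I)(K(KK)(KK(SS))(ISSS(KS(KK)I)))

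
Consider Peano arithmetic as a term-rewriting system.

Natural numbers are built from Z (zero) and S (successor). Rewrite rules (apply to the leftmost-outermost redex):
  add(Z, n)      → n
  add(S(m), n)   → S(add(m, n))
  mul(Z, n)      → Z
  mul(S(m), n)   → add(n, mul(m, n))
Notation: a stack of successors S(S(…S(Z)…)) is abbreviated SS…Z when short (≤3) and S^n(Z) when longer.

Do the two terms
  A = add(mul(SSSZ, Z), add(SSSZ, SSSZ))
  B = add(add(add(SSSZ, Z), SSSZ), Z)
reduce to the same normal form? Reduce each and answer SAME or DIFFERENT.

Answer: SAME — A ⇓ S^6(Z), B ⇓ S^6(Z)

Working:
Term A:
  start: add(mul(SSSZ, Z), add(SSSZ, SSSZ))
  [1] add(add(Z, mul(SSZ, Z)), add(SSSZ, SSSZ))
  [2] add(mul(SSZ, Z), add(SSSZ, SSSZ))
  [3] add(add(Z, mul(SZ, Z)), add(SSSZ, SSSZ))
  [4] add(mul(SZ, Z), add(SSSZ, SSSZ))
  [5] add(add(Z, mul(Z, Z)), add(SSSZ, SSSZ))
  [6] add(mul(Z, Z), add(SSSZ, SSSZ))
  [7] add(Z, add(SSSZ, SSSZ))
  [8] add(SSSZ, SSSZ)
  [9] S(add(SSZ, SSSZ))
  [10] S(S(add(SZ, SSSZ)))
  [11] S(S(S(add(Z, SSSZ))))
  [12] S^6(Z)

Term B:
  start: add(add(add(SSSZ, Z), SSSZ), Z)
  [1] add(add(S(add(SSZ, Z)), SSSZ), Z)
  [2] add(S(add(add(SSZ, Z), SSSZ)), Z)
  [3] S(add(add(add(SSZ, Z), SSSZ), Z))
  [4] S(add(add(S(add(SZ, Z)), SSSZ), Z))
  [5] S(add(S(add(add(SZ, Z), SSSZ)), Z))
  [6] S(S(add(add(add(SZ, Z), SSSZ), Z)))
  [7] S(S(add(add(S(add(Z, Z)), SSSZ), Z)))
  [8] S(S(add(S(add(add(Z, Z), SSSZ)), Z)))
  [9] S(S(S(add(add(add(Z, Z), SSSZ), Z))))
  [10] S(S(S(add(add(Z, SSSZ), Z))))
  [11] S(S(S(add(SSSZ, Z))))
  [12] S(S(S(S(add(SSZ, Z)))))
  [13] S(S(S(S(S(add(SZ, Z))))))
  [14] S(S(S(S(S(S(add(Z, Z)))))))
  [15] S^6(Z)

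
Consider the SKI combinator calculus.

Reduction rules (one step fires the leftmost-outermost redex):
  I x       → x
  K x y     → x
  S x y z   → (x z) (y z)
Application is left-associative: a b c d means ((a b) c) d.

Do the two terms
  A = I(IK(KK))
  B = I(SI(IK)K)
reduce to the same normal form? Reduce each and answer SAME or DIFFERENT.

Answer: SAME — A ⇓ K(KK), B ⇓ K(KK)

Derivation:
Term A:
  start: I(IK(KK))
  →1  IK(KK)
  →2  K(KK)

Term B:
  start: I(SI(IK)K)
  →1  SI(IK)K
  →2  IK(IKK)
  →3  K(IKK)
  →4  K(KK)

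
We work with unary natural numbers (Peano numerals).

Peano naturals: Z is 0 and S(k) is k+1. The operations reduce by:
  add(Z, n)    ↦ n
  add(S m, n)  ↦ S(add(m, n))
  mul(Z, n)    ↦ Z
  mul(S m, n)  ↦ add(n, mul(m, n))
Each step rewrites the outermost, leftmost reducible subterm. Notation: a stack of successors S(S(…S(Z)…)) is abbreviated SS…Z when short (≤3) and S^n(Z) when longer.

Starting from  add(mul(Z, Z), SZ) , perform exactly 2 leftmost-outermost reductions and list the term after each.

Answer: after 2 steps: SZ

Reduction:
  start: add(mul(Z, Z), SZ)
  step 1: add(Z, SZ)
  step 2: SZ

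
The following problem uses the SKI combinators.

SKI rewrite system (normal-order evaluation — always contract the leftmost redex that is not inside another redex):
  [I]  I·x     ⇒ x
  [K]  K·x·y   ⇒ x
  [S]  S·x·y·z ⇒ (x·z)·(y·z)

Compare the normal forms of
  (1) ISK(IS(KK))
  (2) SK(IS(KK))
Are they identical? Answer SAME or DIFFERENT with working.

Answer: SAME — A ⇓ SK(S(KK)), B ⇓ SK(S(KK))

Reduction:
Term A:
  start: ISK(IS(KK))
  [1] SK(IS(KK))
  [2] SK(S(KK))

Term B:
  start: SK(IS(KK))
  [1] SK(S(KK))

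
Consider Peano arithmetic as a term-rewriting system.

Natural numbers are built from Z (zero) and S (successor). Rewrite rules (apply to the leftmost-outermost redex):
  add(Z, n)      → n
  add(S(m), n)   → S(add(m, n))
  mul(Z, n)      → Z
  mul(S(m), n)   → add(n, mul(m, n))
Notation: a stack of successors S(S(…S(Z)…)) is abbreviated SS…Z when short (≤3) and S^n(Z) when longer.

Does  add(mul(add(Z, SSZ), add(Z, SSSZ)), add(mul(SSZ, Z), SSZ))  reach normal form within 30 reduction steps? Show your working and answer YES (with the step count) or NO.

Answer: YES — reaches normal form S^8(Z) in 27 ≤ 30 steps

Derivation:
  start: add(mul(add(Z, SSZ), add(Z, SSSZ)), add(mul(SSZ, Z), SSZ))
  step 1: add(mul(SSZ, add(Z, SSSZ)), add(mul(SSZ, Z), SSZ))
  step 2: add(add(add(Z, SSSZ), mul(SZ, add(Z, SSSZ))), add(mul(SSZ, Z), SSZ))
  step 3: add(add(SSSZ, mul(SZ, add(Z, SSSZ))), add(mul(SSZ, Z), SSZ))
  step 4: add(S(add(SSZ, mul(SZ, add(Z, SSSZ)))), add(mul(SSZ, Z), SSZ))
  step 5: S(add(add(SSZ, mul(SZ, add(Z, SSSZ))), add(mul(SSZ, Z), SSZ)))
  step 6: S(add(S(add(SZ, mul(SZ, add(Z, SSSZ)))), add(mul(SSZ, Z), SSZ)))
  step 7: S(S(add(add(SZ, mul(SZ, add(Z, SSSZ))), add(mul(SSZ, Z), SSZ))))
  step 8: S(S(add(S(add(Z, mul(SZ, add(Z, SSSZ)))), add(mul(SSZ, Z), SSZ))))
  step 9: S(S(S(add(add(Z, mul(SZ, add(Z, SSSZ))), add(mul(SSZ, Z), SSZ)))))
  step 10: S(S(S(add(mul(SZ, add(Z, SSSZ)), add(mul(SSZ, Z), SSZ)))))
  step 11: S(S(S(add(add(add(Z, SSSZ), mul(Z, add(Z, SSSZ))), add(mul(SSZ, Z), SSZ)))))
  step 12: S(S(S(add(add(SSSZ, mul(Z, add(Z, SSSZ))), add(mul(SSZ, Z), SSZ)))))
  step 13: S(S(S(add(S(add(SSZ, mul(Z, add(Z, SSSZ)))), add(mul(SSZ, Z), SSZ)))))
  step 14: S(S(S(S(add(add(SSZ, mul(Z, add(Z, SSSZ))), add(mul(SSZ, Z), SSZ))))))
  step 15: S(S(S(S(add(S(add(SZ, mul(Z, add(Z, SSSZ)))), add(mul(SSZ, Z), SSZ))))))
  step 16: S(S(S(S(S(add(add(SZ, mul(Z, add(Z, SSSZ))), add(mul(SSZ, Z), SSZ)))))))
  step 17: S(S(S(S(S(add(S(add(Z, mul(Z, add(Z, SSSZ)))), add(mul(SSZ, Z), SSZ)))))))
  step 18: S(S(S(S(S(S(add(add(Z, mul(Z, add(Z, SSSZ))), add(mul(SSZ, Z), SSZ))))))))
  step 19: S(S(S(S(S(S(add(mul(Z, add(Z, SSSZ)), add(mul(SSZ, Z), SSZ))))))))
  step 20: S(S(S(S(S(S(add(Z, add(mul(SSZ, Z), SSZ))))))))
  step 21: S(S(S(S(S(S(add(mul(SSZ, Z), SSZ)))))))
  step 22: S(S(S(S(S(S(add(add(Z, mul(SZ, Z)), SSZ)))))))
  step 23: S(S(S(S(S(S(add(mul(SZ, Z), SSZ)))))))
  step 24: S(S(S(S(S(S(add(add(Z, mul(Z, Z)), SSZ)))))))
  step 25: S(S(S(S(S(S(add(mul(Z, Z), SSZ)))))))
  step 26: S(S(S(S(S(S(add(Z, SSZ)))))))
  step 27: S^8(Z)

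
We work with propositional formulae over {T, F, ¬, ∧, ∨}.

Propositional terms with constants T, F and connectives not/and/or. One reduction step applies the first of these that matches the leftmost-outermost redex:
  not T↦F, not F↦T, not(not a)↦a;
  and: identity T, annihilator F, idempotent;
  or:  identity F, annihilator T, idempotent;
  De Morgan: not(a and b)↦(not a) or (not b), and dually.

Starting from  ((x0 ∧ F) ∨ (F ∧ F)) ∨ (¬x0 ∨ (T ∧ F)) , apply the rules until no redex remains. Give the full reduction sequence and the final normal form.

  start: ((x0 ∧ F) ∨ (F ∧ F)) ∨ (¬x0 ∨ (T ∧ F))
  →1  (F ∨ (F ∧ F)) ∨ (¬x0 ∨ (T ∧ F))
  →2  (F ∧ F) ∨ (¬x0 ∨ (T ∧ F))
  →3  F ∨ (¬x0 ∨ (T ∧ F))
  →4  ¬x0 ∨ (T ∧ F)
  →5  ¬x0 ∨ F
  →6  ¬x0

Answer: normal form = ¬x0  (in 6 steps)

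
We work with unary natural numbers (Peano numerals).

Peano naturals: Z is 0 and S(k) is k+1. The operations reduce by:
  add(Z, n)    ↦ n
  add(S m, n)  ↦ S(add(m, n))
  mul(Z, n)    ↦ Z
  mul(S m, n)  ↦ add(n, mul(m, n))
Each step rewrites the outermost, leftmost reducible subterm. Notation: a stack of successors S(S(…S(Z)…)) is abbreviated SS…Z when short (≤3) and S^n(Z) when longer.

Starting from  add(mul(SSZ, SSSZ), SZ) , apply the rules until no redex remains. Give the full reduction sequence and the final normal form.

Answer: normal form = S^7(Z)  (in 18 steps)

Working:
  start: add(mul(SSZ, SSSZ), SZ)
  step 1: add(add(SSSZ, mul(SZ, SSSZ)), SZ)
  step 2: add(S(add(SSZ, mul(SZ, SSSZ))), SZ)
  step 3: S(add(add(SSZ, mul(SZ, SSSZ)), SZ))
  step 4: S(add(S(add(SZ, mul(SZ, SSSZ))), SZ))
  step 5: S(S(add(add(SZ, mul(SZ, SSSZ)), SZ)))
  step 6: S(S(add(S(add(Z, mul(SZ, SSSZ))), SZ)))
  step 7: S(S(S(add(add(Z, mul(SZ, SSSZ)), SZ))))
  step 8: S(S(S(add(mul(SZ, SSSZ), SZ))))
  step 9: S(S(S(add(add(SSSZ, mul(Z, SSSZ)), SZ))))
  step 10: S(S(S(add(S(add(SSZ, mul(Z, SSSZ))), SZ))))
  step 11: S(S(S(S(add(add(SSZ, mul(Z, SSSZ)), SZ)))))
  step 12: S(S(S(S(add(S(add(SZ, mul(Z, SSSZ))), SZ)))))
  step 13: S(S(S(S(S(add(add(SZ, mul(Z, SSSZ)), SZ))))))
  step 14: S(S(S(S(S(add(S(add(Z, mul(Z, SSSZ))), SZ))))))
  step 15: S(S(S(S(S(S(add(add(Z, mul(Z, SSSZ)), SZ)))))))
  step 16: S(S(S(S(S(S(add(mul(Z, SSSZ), SZ)))))))
  step 17: S(S(S(S(S(S(add(Z, SZ)))))))
  step 18: S^7(Z)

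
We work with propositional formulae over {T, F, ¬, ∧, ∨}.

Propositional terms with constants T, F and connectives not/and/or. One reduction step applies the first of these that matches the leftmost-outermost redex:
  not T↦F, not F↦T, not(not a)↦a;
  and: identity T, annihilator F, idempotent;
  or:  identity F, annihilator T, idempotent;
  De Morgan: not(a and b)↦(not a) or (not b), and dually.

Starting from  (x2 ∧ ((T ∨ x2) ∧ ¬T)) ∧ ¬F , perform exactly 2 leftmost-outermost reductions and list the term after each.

  start: (x2 ∧ ((T ∨ x2) ∧ ¬T)) ∧ ¬F
  step 1: (x2 ∧ (T ∧ ¬T)) ∧ ¬F
  step 2: (x2 ∧ ¬T) ∧ ¬F

Answer: after 2 steps: (x2 ∧ ¬T) ∧ ¬F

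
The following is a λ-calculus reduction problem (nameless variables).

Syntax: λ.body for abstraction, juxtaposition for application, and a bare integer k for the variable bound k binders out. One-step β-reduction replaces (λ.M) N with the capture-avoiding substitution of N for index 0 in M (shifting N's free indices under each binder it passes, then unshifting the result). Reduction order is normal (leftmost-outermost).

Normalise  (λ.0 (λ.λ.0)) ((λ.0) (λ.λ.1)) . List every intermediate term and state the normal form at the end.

Answer: normal form = λ.λ.λ.0  (in 3 steps)

Working:
  start: (λ.0 (λ.λ.0)) ((λ.0) (λ.λ.1))
  →1  (λ.0) (λ.λ.1) (λ.λ.0)
  →2  (λ.λ.1) (λ.λ.0)
  →3  λ.λ.λ.0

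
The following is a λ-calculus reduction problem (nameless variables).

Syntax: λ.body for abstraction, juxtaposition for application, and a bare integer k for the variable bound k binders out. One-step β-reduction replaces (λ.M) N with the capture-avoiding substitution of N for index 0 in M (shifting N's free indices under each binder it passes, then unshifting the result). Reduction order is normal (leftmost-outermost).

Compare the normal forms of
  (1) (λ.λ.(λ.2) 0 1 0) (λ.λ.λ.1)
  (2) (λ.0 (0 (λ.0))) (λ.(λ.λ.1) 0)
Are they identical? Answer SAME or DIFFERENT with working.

Answer: DIFFERENT — A ⇓ λ.λ.1, B ⇓ λ.λ.λ.0

Reduction:
Term A:
  start: (λ.λ.(λ.2) 0 1 0) (λ.λ.λ.1)
  →1  λ.(λ.λ.λ.λ.1) 0 (λ.λ.λ.1) 0
  →2  λ.(λ.λ.λ.1) (λ.λ.λ.1) 0
  →3  λ.(λ.λ.1) 0
  →4  λ.λ.1

Term B:
  start: (λ.0 (0 (λ.0))) (λ.(λ.λ.1) 0)
  →1  (λ.(λ.λ.1) 0) ((λ.(λ.λ.1) 0) (λ.0))
  →2  (λ.λ.1) ((λ.(λ.λ.1) 0) (λ.0))
  →3  λ.(λ.(λ.λ.1) 0) (λ.0)
  →4  λ.(λ.λ.1) (λ.0)
  →5  λ.λ.λ.0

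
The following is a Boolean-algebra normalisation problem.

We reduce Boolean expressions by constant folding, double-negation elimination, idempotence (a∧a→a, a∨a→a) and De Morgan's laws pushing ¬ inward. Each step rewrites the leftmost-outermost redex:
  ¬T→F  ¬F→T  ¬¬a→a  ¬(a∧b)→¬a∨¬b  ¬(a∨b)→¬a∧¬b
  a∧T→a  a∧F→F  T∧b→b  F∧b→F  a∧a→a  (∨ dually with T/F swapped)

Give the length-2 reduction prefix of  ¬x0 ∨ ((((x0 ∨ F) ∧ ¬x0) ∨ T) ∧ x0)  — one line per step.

Answer: after 2 steps: ¬x0 ∨ x0

Reduction:
  start: ¬x0 ∨ ((((x0 ∨ F) ∧ ¬x0) ∨ T) ∧ x0)
  step 1: ¬x0 ∨ (T ∧ x0)
  step 2: ¬x0 ∨ x0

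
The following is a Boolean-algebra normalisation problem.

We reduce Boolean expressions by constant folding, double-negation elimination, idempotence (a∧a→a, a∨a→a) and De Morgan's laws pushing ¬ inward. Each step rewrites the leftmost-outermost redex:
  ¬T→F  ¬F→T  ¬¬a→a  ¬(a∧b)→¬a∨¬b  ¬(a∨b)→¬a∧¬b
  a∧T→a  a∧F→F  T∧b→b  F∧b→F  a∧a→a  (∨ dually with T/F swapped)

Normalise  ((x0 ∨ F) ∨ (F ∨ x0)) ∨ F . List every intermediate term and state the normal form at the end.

Answer: normal form = x0  (in 4 steps)

Working:
  start: ((x0 ∨ F) ∨ (F ∨ x0)) ∨ F
  step 1: (x0 ∨ F) ∨ (F ∨ x0)
  step 2: x0 ∨ (F ∨ x0)
  step 3: x0 ∨ x0
  step 4: x0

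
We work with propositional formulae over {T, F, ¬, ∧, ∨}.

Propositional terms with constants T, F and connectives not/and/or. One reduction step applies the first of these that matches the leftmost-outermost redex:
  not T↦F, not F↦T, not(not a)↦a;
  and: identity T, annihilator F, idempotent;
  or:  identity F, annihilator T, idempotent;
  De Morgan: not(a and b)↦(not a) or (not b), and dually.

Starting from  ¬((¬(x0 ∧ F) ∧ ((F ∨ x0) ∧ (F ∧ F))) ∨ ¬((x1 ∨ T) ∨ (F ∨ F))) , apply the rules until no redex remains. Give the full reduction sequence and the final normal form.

  start: ¬((¬(x0 ∧ F) ∧ ((F ∨ x0) ∧ (F ∧ F))) ∨ ¬((x1 ∨ T) ∨ (F ∨ F)))
  →1  ¬(¬(x0 ∧ F) ∧ ((F ∨ x0) ∧ (F ∧ F))) ∧ ¬¬((x1 ∨ T) ∨ (F ∨ F))
  →2  (¬¬(x0 ∧ F) ∨ ¬((F ∨ x0) ∧ (F ∧ F))) ∧ ¬¬((x1 ∨ T) ∨ (F ∨ F))
  →3  ((x0 ∧ F) ∨ ¬((F ∨ x0) ∧ (F ∧ F))) ∧ ¬¬((x1 ∨ T) ∨ (F ∨ F))
  →4  (F ∨ ¬((F ∨ x0) ∧ (F ∧ F))) ∧ ¬¬((x1 ∨ T) ∨ (F ∨ F))
  →5  ¬((F ∨ x0) ∧ (F ∧ F)) ∧ ¬¬((x1 ∨ T) ∨ (F ∨ F))
  →6  (¬(F ∨ x0) ∨ ¬(F ∧ F)) ∧ ¬¬((x1 ∨ T) ∨ (F ∨ F))
  →7  ((¬F ∧ ¬x0) ∨ ¬(F ∧ F)) ∧ ¬¬((x1 ∨ T) ∨ (F ∨ F))
  →8  ((T ∧ ¬x0) ∨ ¬(F ∧ F)) ∧ ¬¬((x1 ∨ T) ∨ (F ∨ F))
  →9  (¬x0 ∨ ¬(F ∧ F)) ∧ ¬¬((x1 ∨ T) ∨ (F ∨ F))
  →10  (¬x0 ∨ (¬F ∨ ¬F)) ∧ ¬¬((x1 ∨ T) ∨ (F ∨ F))
  →11  (¬x0 ∨ ¬F) ∧ ¬¬((x1 ∨ T) ∨ (F ∨ F))
  →12  (¬x0 ∨ T) ∧ ¬¬((x1 ∨ T) ∨ (F ∨ F))
  →13  T ∧ ¬¬((x1 ∨ T) ∨ (F ∨ F))
  →14  ¬¬((x1 ∨ T) ∨ (F ∨ F))
  →15  (x1 ∨ T) ∨ (F ∨ F)
  →16  T ∨ (F ∨ F)
  →17  T

Answer: normal form = T  (in 17 steps)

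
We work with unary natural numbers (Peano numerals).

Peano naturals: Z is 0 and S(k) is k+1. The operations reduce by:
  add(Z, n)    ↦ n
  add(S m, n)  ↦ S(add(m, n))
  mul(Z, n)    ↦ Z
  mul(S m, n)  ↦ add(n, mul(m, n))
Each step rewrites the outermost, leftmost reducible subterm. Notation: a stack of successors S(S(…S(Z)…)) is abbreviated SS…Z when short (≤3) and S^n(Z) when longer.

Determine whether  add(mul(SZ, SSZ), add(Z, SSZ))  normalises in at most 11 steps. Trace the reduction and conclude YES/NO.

  start: add(mul(SZ, SSZ), add(Z, SSZ))
  step 1: add(add(SSZ, mul(Z, SSZ)), add(Z, SSZ))
  step 2: add(S(add(SZ, mul(Z, SSZ))), add(Z, SSZ))
  step 3: S(add(add(SZ, mul(Z, SSZ)), add(Z, SSZ)))
  step 4: S(add(S(add(Z, mul(Z, SSZ))), add(Z, SSZ)))
  step 5: S(S(add(add(Z, mul(Z, SSZ)), add(Z, SSZ))))
  step 6: S(S(add(mul(Z, SSZ), add(Z, SSZ))))
  step 7: S(S(add(Z, add(Z, SSZ))))
  step 8: S(S(add(Z, SSZ)))
  step 9: S^4(Z)

Answer: YES — reaches normal form S^4(Z) in 9 ≤ 11 steps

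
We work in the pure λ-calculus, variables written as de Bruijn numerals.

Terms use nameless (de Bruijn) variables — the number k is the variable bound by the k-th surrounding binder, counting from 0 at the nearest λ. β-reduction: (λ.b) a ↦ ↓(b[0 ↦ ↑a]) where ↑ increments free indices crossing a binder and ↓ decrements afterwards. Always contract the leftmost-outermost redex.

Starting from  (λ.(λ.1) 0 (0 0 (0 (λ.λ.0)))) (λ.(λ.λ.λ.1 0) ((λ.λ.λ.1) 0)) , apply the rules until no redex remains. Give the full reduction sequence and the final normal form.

  start: (λ.(λ.1) 0 (0 0 (0 (λ.λ.0)))) (λ.(λ.λ.λ.1 0) ((λ.λ.λ.1) 0))
  [1] (λ.λ.(λ.λ.λ.1 0) ((λ.λ.λ.1) 0)) (λ.(λ.λ.λ.1 0) ((λ.λ.λ.1) 0)) ((λ.(λ.λ.λ.1 0) ((λ.λ.λ.1) 0)) (λ.(λ.λ.λ.1 0) ((λ.λ.λ.1) 0)) ((λ.(λ.λ.λ.1 0) ((λ.λ.λ.1) 0)) (λ.λ.0)))
  [2] (λ.(λ.λ.λ.1 0) ((λ.λ.λ.1) 0)) ((λ.(λ.λ.λ.1 0) ((λ.λ.λ.1) 0)) (λ.(λ.λ.λ.1 0) ((λ.λ.λ.1) 0)) ((λ.(λ.λ.λ.1 0) ((λ.λ.λ.1) 0)) (λ.λ.0)))
  [3] (λ.λ.λ.1 0) ((λ.λ.λ.1) ((λ.(λ.λ.λ.1 0) ((λ.λ.λ.1) 0)) (λ.(λ.λ.λ.1 0) ((λ.λ.λ.1) 0)) ((λ.(λ.λ.λ.1 0) ((λ.λ.λ.1) 0)) (λ.λ.0))))
  [4] λ.λ.1 0

Answer: normal form = λ.λ.1 0  (in 4 steps)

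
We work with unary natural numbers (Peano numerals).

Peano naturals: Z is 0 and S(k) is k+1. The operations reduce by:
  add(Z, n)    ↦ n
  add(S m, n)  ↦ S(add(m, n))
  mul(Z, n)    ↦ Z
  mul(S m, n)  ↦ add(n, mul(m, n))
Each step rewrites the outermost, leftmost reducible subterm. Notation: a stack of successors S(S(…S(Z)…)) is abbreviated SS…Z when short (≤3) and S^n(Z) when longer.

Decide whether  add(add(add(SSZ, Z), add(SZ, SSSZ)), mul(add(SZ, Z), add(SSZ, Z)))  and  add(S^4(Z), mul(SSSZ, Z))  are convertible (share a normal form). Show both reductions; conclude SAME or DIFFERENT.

Answer: DIFFERENT — A ⇓ S^8(Z), B ⇓ S^4(Z)

Reduction:
Term A:
  start: add(add(add(SSZ, Z), add(SZ, SSSZ)), mul(add(SZ, Z), add(SSZ, Z)))
  step 1: add(add(S(add(SZ, Z)), add(SZ, SSSZ)), mul(add(SZ, Z), add(SSZ, Z)))
  step 2: add(S(add(add(SZ, Z), add(SZ, SSSZ))), mul(add(SZ, Z), add(SSZ, Z)))
  step 3: S(add(add(add(SZ, Z), add(SZ, SSSZ)), mul(add(SZ, Z), add(SSZ, Z))))
  step 4: S(add(add(S(add(Z, Z)), add(SZ, SSSZ)), mul(add(SZ, Z), add(SSZ, Z))))
  step 5: S(add(S(add(add(Z, Z), add(SZ, SSSZ))), mul(add(SZ, Z), add(SSZ, Z))))
  step 6: S(S(add(add(add(Z, Z), add(SZ, SSSZ)), mul(add(SZ, Z), add(SSZ, Z)))))
  step 7: S(S(add(add(Z, add(SZ, SSSZ)), mul(add(SZ, Z), add(SSZ, Z)))))
  step 8: S(S(add(add(SZ, SSSZ), mul(add(SZ, Z), add(SSZ, Z)))))
  step 9: S(S(add(S(add(Z, SSSZ)), mul(add(SZ, Z), add(SSZ, Z)))))
  step 10: S(S(S(add(add(Z, SSSZ), mul(add(SZ, Z), add(SSZ, Z))))))
  step 11: S(S(S(add(SSSZ, mul(add(SZ, Z), add(SSZ, Z))))))
  step 12: S(S(S(S(add(SSZ, mul(add(SZ, Z), add(SSZ, Z)))))))
  step 13: S(S(S(S(S(add(SZ, mul(add(SZ, Z), add(SSZ, Z))))))))
  step 14: S(S(S(S(S(S(add(Z, mul(add(SZ, Z), add(SSZ, Z)))))))))
  step 15: S(S(S(S(S(S(mul(add(SZ, Z), add(SSZ, Z))))))))
  step 16: S(S(S(S(S(S(mul(S(add(Z, Z)), add(SSZ, Z))))))))
  step 17: S(S(S(S(S(S(add(add(SSZ, Z), mul(add(Z, Z), add(SSZ, Z)))))))))
  step 18: S(S(S(S(S(S(add(S(add(SZ, Z)), mul(add(Z, Z), add(SSZ, Z)))))))))
  step 19: S(S(S(S(S(S(S(add(add(SZ, Z), mul(add(Z, Z), add(SSZ, Z))))))))))
  step 20: S(S(S(S(S(S(S(add(S(add(Z, Z)), mul(add(Z, Z), add(SSZ, Z))))))))))
  step 21: S(S(S(S(S(S(S(S(add(add(Z, Z), mul(add(Z, Z), add(SSZ, Z)))))))))))
  step 22: S(S(S(S(S(S(S(S(add(Z, mul(add(Z, Z), add(SSZ, Z)))))))))))
  step 23: S(S(S(S(S(S(S(S(mul(add(Z, Z), add(SSZ, Z))))))))))
  step 24: S(S(S(S(S(S(S(S(mul(Z, add(SSZ, Z))))))))))
  step 25: S^8(Z)

Term B:
  start: add(S^4(Z), mul(SSSZ, Z))
  step 1: S(add(SSSZ, mul(SSSZ, Z)))
  step 2: S(S(add(SSZ, mul(SSSZ, Z))))
  step 3: S(S(S(add(SZ, mul(SSSZ, Z)))))
  step 4: S(S(S(S(add(Z, mul(SSSZ, Z))))))
  step 5: S(S(S(S(mul(SSSZ, Z)))))
  step 6: S(S(S(S(add(Z, mul(SSZ, Z))))))
  step 7: S(S(S(S(mul(SSZ, Z)))))
  step 8: S(S(S(S(add(Z, mul(SZ, Z))))))
  step 9: S(S(S(S(mul(SZ, Z)))))
  step 10: S(S(S(S(add(Z, mul(Z, Z))))))
  step 11: S(S(S(S(mul(Z, Z)))))
  step 12: S^4(Z)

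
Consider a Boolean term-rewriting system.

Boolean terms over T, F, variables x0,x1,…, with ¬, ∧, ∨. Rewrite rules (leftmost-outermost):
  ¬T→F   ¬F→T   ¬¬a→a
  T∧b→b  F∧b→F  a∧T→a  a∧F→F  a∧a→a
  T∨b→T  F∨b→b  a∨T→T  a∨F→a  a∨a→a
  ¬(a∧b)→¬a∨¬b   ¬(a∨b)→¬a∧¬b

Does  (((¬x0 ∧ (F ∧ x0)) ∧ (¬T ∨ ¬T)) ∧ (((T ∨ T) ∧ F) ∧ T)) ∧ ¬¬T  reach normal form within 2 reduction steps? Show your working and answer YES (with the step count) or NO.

  start: (((¬x0 ∧ (F ∧ x0)) ∧ (¬T ∨ ¬T)) ∧ (((T ∨ T) ∧ F) ∧ T)) ∧ ¬¬T
  →1  (((¬x0 ∧ F) ∧ (¬T ∨ ¬T)) ∧ (((T ∨ T) ∧ F) ∧ T)) ∧ ¬¬T
  →2  ((F ∧ (¬T ∨ ¬T)) ∧ (((T ∨ T) ∧ F) ∧ T)) ∧ ¬¬T

Answer: NO — after 2 steps the term is ((F ∧ (¬T ∨ ¬T)) ∧ (((T ∨ T) ∧ F) ∧ T)) ∧ ¬¬T, not yet normal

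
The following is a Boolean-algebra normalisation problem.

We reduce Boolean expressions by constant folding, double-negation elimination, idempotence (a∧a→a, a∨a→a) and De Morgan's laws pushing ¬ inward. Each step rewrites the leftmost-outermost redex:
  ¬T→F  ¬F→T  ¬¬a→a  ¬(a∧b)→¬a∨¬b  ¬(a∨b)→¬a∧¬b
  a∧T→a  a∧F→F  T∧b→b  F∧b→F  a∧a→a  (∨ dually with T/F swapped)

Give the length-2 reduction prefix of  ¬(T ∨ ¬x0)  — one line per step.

  start: ¬(T ∨ ¬x0)
  step 1: ¬T ∧ ¬¬x0
  step 2: F ∧ ¬¬x0

Answer: after 2 steps: F ∧ ¬¬x0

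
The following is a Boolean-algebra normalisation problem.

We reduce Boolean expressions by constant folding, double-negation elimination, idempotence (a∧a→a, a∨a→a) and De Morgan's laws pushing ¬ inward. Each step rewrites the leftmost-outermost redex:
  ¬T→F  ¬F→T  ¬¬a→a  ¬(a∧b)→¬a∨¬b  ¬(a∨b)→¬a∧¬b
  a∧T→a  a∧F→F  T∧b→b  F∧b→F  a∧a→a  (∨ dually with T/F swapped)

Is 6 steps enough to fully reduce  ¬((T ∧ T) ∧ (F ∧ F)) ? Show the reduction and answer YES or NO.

  start: ¬((T ∧ T) ∧ (F ∧ F))
  step 1: ¬(T ∧ T) ∨ ¬(F ∧ F)
  step 2: (¬T ∨ ¬T) ∨ ¬(F ∧ F)
  step 3: ¬T ∨ ¬(F ∧ F)
  step 4: F ∨ ¬(F ∧ F)
  step 5: ¬(F ∧ F)
  step 6: ¬F ∨ ¬F

Answer: NO — after 6 steps the term is ¬F ∨ ¬F, not yet normal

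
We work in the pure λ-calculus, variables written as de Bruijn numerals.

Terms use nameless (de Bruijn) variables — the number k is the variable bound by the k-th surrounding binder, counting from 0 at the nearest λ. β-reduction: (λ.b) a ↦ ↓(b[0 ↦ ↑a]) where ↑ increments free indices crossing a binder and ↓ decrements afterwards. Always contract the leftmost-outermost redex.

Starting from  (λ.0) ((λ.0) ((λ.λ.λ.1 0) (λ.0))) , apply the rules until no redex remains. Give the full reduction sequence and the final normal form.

Answer: normal form = λ.λ.1 0  (in 3 steps)

Reduction:
  start: (λ.0) ((λ.0) ((λ.λ.λ.1 0) (λ.0)))
  step 1: (λ.0) ((λ.λ.λ.1 0) (λ.0))
  step 2: (λ.λ.λ.1 0) (λ.0)
  step 3: λ.λ.1 0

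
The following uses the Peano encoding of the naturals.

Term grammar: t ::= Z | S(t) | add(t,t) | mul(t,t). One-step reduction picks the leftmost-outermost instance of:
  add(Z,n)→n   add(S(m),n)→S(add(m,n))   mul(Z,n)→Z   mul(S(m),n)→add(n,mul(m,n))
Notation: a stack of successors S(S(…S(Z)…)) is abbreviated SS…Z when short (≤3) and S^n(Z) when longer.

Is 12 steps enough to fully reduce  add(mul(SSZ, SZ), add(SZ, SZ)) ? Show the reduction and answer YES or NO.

Answer: YES — reaches normal form S^4(Z) in 12 ≤ 12 steps

Derivation:
  start: add(mul(SSZ, SZ), add(SZ, SZ))
  step 1: add(add(SZ, mul(SZ, SZ)), add(SZ, SZ))
  step 2: add(S(add(Z, mul(SZ, SZ))), add(SZ, SZ))
  step 3: S(add(add(Z, mul(SZ, SZ)), add(SZ, SZ)))
  step 4: S(add(mul(SZ, SZ), add(SZ, SZ)))
  step 5: S(add(add(SZ, mul(Z, SZ)), add(SZ, SZ)))
  step 6: S(add(S(add(Z, mul(Z, SZ))), add(SZ, SZ)))
  step 7: S(S(add(add(Z, mul(Z, SZ)), add(SZ, SZ))))
  step 8: S(S(add(mul(Z, SZ), add(SZ, SZ))))
  step 9: S(S(add(Z, add(SZ, SZ))))
  step 10: S(S(add(SZ, SZ)))
  step 11: S(S(S(add(Z, SZ))))
  step 12: S^4(Z)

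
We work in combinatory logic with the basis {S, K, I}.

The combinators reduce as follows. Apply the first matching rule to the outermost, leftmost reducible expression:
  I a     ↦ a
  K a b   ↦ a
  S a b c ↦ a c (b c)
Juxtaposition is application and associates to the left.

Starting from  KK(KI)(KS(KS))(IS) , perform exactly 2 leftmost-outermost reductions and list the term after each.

Answer: after 2 steps: KS(KS)

Derivation:
  start: KK(KI)(KS(KS))(IS)
  step 1: K(KS(KS))(IS)
  step 2: KS(KS)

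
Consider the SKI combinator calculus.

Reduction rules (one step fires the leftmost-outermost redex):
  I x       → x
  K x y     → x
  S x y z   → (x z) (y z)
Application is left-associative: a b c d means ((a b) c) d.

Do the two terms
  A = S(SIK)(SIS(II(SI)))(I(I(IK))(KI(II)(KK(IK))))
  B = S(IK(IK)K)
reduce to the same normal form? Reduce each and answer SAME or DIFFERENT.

Term A:
  start: S(SIK)(SIS(II(SI)))(I(I(IK))(KI(II)(KK(IK))))
  →1  SIK(I(I(IK))(KI(II)(KK(IK))))(SIS(II(SI))(I(I(IK))(KI(II)(KK(IK)))))
  →2  I(I(I(IK))(KI(II)(KK(IK))))(K(I(I(IK))(KI(II)(KK(IK)))))(SIS(II(SI))(I(I(IK))(KI(II)(KK(IK)))))
  →3  I(I(IK))(KI(II)(KK(IK)))(K(I(I(IK))(KI(II)(KK(IK)))))(SIS(II(SI))(I(I(IK))(KI(II)(KK(IK)))))
  →4  I(IK)(KI(II)(KK(IK)))(K(I(I(IK))(KI(II)(KK(IK)))))(SIS(II(SI))(I(I(IK))(KI(II)(KK(IK)))))
  →5  IK(KI(II)(KK(IK)))(K(I(I(IK))(KI(II)(KK(IK)))))(SIS(II(SI))(I(I(IK))(KI(II)(KK(IK)))))
  →6  K(KI(II)(KK(IK)))(K(I(I(IK))(KI(II)(KK(IK)))))(SIS(II(SI))(I(I(IK))(KI(II)(KK(IK)))))
  →7  KI(II)(KK(IK))(SIS(II(SI))(I(I(IK))(KI(II)(KK(IK)))))
  →8  I(KK(IK))(SIS(II(SI))(I(I(IK))(KI(II)(KK(IK)))))
  →9  KK(IK)(SIS(II(SI))(I(I(IK))(KI(II)(KK(IK)))))
  →10  K(SIS(II(SI))(I(I(IK))(KI(II)(KK(IK)))))
  →11  K(I(II(SI))(S(II(SI)))(I(I(IK))(KI(II)(KK(IK)))))
  →12  K(II(SI)(S(II(SI)))(I(I(IK))(KI(II)(KK(IK)))))
  →13  K(I(SI)(S(II(SI)))(I(I(IK))(KI(II)(KK(IK)))))
  →14  K(SI(S(II(SI)))(I(I(IK))(KI(II)(KK(IK)))))
  →15  K(I(I(I(IK))(KI(II)(KK(IK))))(S(II(SI))(I(I(IK))(KI(II)(KK(IK))))))
  →16  K(I(I(IK))(KI(II)(KK(IK)))(S(II(SI))(I(I(IK))(KI(II)(KK(IK))))))
  →17  K(I(IK)(KI(II)(KK(IK)))(S(II(SI))(I(I(IK))(KI(II)(KK(IK))))))
  →18  K(IK(KI(II)(KK(IK)))(S(II(SI))(I(I(IK))(KI(II)(KK(IK))))))
  →19  K(K(KI(II)(KK(IK)))(S(II(SI))(I(I(IK))(KI(II)(KK(IK))))))
  →20  K(KI(II)(KK(IK)))
  →21  K(I(KK(IK)))
  →22  K(KK(IK))
  →23  KK

Term B:
  start: S(IK(IK)K)
  →1  S(K(IK)K)
  →2  S(IK)
  →3  SK

Answer: DIFFERENT — A ⇓ KK, B ⇓ SK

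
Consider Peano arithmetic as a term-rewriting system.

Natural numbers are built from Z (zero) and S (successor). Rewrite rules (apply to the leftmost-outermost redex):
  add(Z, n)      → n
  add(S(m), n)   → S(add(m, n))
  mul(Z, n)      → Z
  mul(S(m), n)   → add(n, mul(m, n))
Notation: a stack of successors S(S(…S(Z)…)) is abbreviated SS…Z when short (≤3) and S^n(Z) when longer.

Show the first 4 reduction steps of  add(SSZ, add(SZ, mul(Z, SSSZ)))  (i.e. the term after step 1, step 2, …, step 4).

Answer: after 4 steps: S(S(S(add(Z, mul(Z, SSSZ)))))

Working:
  start: add(SSZ, add(SZ, mul(Z, SSSZ)))
  →1  S(add(SZ, add(SZ, mul(Z, SSSZ))))
  →2  S(S(add(Z, add(SZ, mul(Z, SSSZ)))))
  →3  S(S(add(SZ, mul(Z, SSSZ))))
  →4  S(S(S(add(Z, mul(Z, SSSZ)))))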